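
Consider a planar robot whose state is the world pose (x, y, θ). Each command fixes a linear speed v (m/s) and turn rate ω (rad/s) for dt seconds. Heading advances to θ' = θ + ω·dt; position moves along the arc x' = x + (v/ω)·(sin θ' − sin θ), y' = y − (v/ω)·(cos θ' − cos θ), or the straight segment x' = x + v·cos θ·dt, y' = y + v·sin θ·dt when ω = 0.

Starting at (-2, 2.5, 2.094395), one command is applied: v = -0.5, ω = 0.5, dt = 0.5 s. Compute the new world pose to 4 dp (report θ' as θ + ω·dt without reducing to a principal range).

(-1.8494, 2.3013, 2.3444)

θ' = 2.0944 + 0.5·0.5 = 2.3444
R = v/ω = -0.5/0.5 = -1.0000
x' = -2 + -1.0000·(sin 2.3444 − sin 2.0944) = -1.8494
y' = 2.5 − -1.0000·(cos 2.3444 − cos 2.0944) = 2.3013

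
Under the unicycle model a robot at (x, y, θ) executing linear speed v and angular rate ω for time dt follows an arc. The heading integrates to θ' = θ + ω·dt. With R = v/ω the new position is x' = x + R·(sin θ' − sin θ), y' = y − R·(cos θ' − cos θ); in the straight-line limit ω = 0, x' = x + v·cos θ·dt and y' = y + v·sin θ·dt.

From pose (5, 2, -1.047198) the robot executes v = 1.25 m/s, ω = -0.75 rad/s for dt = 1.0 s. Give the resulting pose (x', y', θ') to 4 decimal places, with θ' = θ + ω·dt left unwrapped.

(5.1808, 0.7925, -1.7972)

θ' = -1.0472 + -0.75·1.0 = -1.7972
R = v/ω = 1.25/-0.75 = -1.6667
x' = 5 + -1.6667·(sin -1.7972 − sin -1.0472) = 5.1808
y' = 2 − -1.6667·(cos -1.7972 − cos -1.0472) = 0.7925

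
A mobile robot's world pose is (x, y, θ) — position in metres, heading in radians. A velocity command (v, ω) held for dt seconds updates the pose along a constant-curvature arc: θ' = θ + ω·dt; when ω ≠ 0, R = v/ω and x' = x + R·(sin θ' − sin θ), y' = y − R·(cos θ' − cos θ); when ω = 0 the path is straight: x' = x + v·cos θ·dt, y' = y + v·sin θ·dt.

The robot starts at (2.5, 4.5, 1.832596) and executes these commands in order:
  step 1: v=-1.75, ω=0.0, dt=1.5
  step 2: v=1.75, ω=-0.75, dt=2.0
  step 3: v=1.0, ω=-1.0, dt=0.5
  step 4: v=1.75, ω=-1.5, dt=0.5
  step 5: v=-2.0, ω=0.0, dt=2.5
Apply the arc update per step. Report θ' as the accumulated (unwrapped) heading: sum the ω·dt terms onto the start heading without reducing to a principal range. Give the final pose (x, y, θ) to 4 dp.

step 1: θ'=1.8326 (straight) → pose (3.1794, 1.9644, 1.8326)
step 2: θ'=0.3326 (R=-2.3333) → pose (4.6714, 4.7738, 0.3326)
step 3: θ'=-0.1674 (R=-1.0000) → pose (5.1645, 4.8146, -0.1674)
step 4: θ'=-0.9174 (R=-1.1667) → pose (5.8965, 4.3735, -0.9174)
step 5: θ'=-0.9174 (straight) → pose (2.8571, 8.3436, -0.9174)

(2.8571, 8.3436, -0.9174)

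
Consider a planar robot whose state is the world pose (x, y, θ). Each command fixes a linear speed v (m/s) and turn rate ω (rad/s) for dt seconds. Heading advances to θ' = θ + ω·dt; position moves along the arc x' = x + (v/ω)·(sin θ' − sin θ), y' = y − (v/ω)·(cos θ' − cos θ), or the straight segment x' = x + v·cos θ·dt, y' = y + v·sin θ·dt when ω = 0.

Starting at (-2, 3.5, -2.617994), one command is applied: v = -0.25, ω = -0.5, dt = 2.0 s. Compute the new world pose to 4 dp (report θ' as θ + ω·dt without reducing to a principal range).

θ' = -2.6180 + -0.5·2.0 = -3.6180
R = v/ω = -0.25/-0.5 = 0.5000
x' = -2 + 0.5000·(sin -3.6180 − sin -2.6180) = -1.5207
y' = 3.5 − 0.5000·(cos -3.6180 − cos -2.6180) = 3.5113

(-1.5207, 3.5113, -3.6180)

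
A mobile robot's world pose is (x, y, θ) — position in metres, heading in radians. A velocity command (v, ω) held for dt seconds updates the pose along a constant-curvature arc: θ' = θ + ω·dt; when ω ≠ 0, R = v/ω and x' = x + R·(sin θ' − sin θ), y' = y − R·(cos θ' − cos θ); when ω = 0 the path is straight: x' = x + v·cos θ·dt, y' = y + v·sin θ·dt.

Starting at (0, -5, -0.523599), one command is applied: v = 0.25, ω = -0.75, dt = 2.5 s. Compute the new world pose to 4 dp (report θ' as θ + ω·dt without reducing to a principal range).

θ' = -0.5236 + -0.75·2.5 = -2.3986
R = v/ω = 0.25/-0.75 = -0.3333
x' = 0 + -0.3333·(sin -2.3986 − sin -0.5236) = 0.0588
y' = -5 − -0.3333·(cos -2.3986 − cos -0.5236) = -5.5342

(0.0588, -5.5342, -2.3986)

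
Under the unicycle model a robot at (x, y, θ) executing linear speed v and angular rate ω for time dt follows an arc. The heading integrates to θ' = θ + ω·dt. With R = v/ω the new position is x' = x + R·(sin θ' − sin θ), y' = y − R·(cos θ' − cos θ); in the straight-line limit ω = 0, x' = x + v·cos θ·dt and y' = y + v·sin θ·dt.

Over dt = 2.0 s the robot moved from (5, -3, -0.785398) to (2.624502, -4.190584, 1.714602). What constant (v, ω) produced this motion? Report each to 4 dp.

v = -1.7500, ω = 1.2500

Δθ = 1.714602 − -0.785398 = 2.500000
ω = Δθ/dt = 2.500000/2.0 = 1.2500
R = Δx/(sin θ' − sin θ) = -1.4000
v = R·ω = -1.4000·1.2500 = -1.7500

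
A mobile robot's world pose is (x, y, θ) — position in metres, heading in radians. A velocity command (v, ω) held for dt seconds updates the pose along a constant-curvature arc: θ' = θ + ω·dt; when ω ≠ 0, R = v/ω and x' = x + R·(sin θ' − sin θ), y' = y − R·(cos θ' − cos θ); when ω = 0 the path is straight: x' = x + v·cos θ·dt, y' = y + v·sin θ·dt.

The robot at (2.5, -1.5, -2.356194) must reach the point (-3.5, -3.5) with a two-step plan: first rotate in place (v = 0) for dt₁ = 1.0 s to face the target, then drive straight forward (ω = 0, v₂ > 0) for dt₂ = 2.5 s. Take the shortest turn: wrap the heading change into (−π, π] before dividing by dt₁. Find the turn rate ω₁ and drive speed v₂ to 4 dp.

heading to target = atan2(-3.5−-1.5, -3.5−2.5) = -2.8198
Δθ = wrap(-2.8198 − -2.3562) = -0.4636; ω₁ = Δθ/dt₁ = -0.4636
distance = √((-3.5−2.5)² + (-3.5−-1.5)²) = 6.3246; v₂ = distance/dt₂ = 2.5298

ω₁ = -0.4636, v₂ = 2.5298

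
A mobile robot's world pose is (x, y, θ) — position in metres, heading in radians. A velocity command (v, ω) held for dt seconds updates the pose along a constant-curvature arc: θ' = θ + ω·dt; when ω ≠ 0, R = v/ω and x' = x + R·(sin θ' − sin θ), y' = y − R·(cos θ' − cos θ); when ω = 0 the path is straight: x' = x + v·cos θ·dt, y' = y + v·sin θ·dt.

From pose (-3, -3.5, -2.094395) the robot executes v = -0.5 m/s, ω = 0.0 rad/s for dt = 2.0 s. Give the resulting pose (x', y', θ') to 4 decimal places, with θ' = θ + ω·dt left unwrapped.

(-2.5000, -2.6340, -2.0944)

θ' = -2.0944 + 0.0·2.0 = -2.0944
ω = 0 → straight: x' = -3 + -0.5·cos(-2.0944)·2.0 = -2.5000
y' = -3.5 + -0.5·sin(-2.0944)·2.0 = -2.6340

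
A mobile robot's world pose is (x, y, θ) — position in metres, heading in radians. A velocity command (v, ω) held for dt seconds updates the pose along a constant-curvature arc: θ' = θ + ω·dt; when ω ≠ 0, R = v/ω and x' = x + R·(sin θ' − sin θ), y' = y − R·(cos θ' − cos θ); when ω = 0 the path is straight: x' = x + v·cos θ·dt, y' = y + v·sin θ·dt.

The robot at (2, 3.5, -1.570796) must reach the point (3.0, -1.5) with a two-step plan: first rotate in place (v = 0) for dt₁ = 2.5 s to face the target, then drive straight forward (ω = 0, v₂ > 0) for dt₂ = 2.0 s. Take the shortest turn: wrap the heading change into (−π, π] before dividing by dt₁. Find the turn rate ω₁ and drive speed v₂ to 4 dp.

ω₁ = 0.0790, v₂ = 2.5495

heading to target = atan2(-1.5−3.5, 3−2) = -1.3734
Δθ = wrap(-1.3734 − -1.5708) = 0.1974; ω₁ = Δθ/dt₁ = 0.0790
distance = √((3−2)² + (-1.5−3.5)²) = 5.0990; v₂ = distance/dt₂ = 2.5495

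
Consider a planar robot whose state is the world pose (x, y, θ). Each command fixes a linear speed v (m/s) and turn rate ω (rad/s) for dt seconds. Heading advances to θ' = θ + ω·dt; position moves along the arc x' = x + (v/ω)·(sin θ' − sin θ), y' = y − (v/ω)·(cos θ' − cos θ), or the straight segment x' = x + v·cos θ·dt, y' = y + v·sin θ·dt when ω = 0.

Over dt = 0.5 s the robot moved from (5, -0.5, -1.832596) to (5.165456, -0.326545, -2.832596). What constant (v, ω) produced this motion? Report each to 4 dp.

v = -0.5000, ω = -2.0000

Δθ = -2.832596 − -1.832596 = -1.000000
ω = Δθ/dt = -1.000000/0.5 = -2.0000
R = −Δy/(cos θ' − cos θ) = 0.2500
v = R·ω = 0.2500·-2.0000 = -0.5000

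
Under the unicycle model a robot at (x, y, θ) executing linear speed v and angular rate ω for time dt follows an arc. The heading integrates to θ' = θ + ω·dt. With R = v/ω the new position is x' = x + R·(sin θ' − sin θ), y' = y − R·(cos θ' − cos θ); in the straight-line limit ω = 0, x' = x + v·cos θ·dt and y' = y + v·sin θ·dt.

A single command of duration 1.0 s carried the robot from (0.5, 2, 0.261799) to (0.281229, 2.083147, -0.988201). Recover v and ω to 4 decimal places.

Δθ = -0.988201 − 0.261799 = -1.250000
ω = Δθ/dt = -1.250000/1.0 = -1.2500
R = Δx/(sin θ' − sin θ) = 0.2000
v = R·ω = 0.2000·-1.2500 = -0.2500

v = -0.2500, ω = -1.2500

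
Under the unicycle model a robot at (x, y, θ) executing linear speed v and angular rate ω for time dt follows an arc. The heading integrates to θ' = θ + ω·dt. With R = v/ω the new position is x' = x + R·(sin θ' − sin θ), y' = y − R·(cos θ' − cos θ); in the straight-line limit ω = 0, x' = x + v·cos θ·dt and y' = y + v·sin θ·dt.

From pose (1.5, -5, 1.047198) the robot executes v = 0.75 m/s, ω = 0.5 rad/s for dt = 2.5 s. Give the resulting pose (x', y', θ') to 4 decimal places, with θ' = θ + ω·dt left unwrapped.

θ' = 1.0472 + 0.5·2.5 = 2.2972
R = v/ω = 0.75/0.5 = 1.5000
x' = 1.5 + 1.5000·(sin 2.2972 − sin 1.0472) = 1.3223
y' = -5 − 1.5000·(cos 2.2972 − cos 1.0472) = -3.2537

(1.3223, -3.2537, 2.2972)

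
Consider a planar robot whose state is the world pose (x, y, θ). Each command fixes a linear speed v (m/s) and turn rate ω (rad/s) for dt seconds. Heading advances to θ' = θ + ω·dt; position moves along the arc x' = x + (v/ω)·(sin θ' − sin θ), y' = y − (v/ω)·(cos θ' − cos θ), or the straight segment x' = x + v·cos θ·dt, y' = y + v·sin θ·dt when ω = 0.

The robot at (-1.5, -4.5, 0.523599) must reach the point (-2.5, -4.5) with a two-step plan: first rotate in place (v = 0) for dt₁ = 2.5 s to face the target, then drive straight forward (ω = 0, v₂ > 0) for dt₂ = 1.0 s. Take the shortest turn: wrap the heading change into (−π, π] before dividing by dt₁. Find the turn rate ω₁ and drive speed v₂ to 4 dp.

ω₁ = 1.0472, v₂ = 1.0000

heading to target = atan2(-4.5−-4.5, -2.5−-1.5) = 3.1416
Δθ = wrap(3.1416 − 0.5236) = 2.6180; ω₁ = Δθ/dt₁ = 1.0472
distance = √((-2.5−-1.5)² + (-4.5−-4.5)²) = 1.0000; v₂ = distance/dt₂ = 1.0000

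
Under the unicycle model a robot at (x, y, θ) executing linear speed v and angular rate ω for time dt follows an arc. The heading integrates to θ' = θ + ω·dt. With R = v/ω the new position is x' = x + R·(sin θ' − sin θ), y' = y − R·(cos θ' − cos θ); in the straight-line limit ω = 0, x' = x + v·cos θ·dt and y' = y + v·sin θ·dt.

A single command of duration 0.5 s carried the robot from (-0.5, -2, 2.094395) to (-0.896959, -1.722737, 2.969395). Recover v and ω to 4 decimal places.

v = 1.0000, ω = 1.7500

Δθ = 2.969395 − 2.094395 = 0.875000
ω = Δθ/dt = 0.875000/0.5 = 1.7500
R = Δx/(sin θ' − sin θ) = 0.5714
v = R·ω = 0.5714·1.7500 = 1.0000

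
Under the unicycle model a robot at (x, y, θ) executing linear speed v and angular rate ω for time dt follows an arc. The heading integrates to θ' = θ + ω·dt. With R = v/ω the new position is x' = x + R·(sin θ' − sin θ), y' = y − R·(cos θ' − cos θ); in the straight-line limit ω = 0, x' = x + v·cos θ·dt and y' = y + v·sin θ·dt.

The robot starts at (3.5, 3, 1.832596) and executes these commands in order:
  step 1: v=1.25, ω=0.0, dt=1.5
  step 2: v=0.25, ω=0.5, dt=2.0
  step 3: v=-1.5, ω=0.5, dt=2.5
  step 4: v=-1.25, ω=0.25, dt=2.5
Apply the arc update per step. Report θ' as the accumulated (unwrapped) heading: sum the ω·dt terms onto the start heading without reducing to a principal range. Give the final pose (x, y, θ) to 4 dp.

(6.9798, 9.1699, 4.7076)

step 1: θ'=1.8326 (straight) → pose (3.0147, 4.8111, 1.8326)
step 2: θ'=2.8326 (R=0.5000) → pose (2.6838, 5.1580, 2.8326)
step 3: θ'=4.0826 (R=-3.0000) → pose (6.0206, 6.2490, 4.0826)
step 4: θ'=4.7076 (R=-5.0000) → pose (6.9798, 9.1699, 4.7076)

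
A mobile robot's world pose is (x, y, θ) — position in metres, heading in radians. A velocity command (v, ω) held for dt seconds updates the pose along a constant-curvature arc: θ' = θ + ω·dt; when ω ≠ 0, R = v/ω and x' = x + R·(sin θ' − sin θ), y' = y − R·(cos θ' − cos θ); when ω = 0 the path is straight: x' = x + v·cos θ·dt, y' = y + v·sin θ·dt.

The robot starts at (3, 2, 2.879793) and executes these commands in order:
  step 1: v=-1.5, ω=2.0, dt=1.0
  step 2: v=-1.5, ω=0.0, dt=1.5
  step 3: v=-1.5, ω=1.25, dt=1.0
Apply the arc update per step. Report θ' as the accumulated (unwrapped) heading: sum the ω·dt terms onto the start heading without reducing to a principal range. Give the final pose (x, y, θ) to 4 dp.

(2.5589, 6.0539, 6.1298)

step 1: θ'=4.8798 (R=-0.7500) → pose (3.9336, 2.8494, 4.8798)
step 2: θ'=4.8798 (straight) → pose (3.5587, 5.0680, 4.8798)
step 3: θ'=6.1298 (R=-1.2000) → pose (2.5589, 6.0539, 6.1298)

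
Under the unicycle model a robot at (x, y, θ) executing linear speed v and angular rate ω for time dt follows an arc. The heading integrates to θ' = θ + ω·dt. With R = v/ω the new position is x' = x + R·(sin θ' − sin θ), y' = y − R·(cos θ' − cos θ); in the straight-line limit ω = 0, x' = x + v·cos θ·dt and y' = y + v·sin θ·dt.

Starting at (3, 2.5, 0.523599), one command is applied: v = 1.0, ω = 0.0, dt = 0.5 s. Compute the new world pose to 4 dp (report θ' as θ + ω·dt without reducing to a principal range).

(3.4330, 2.7500, 0.5236)

θ' = 0.5236 + 0.0·0.5 = 0.5236
ω = 0 → straight: x' = 3 + 1.0·cos(0.5236)·0.5 = 3.4330
y' = 2.5 + 1.0·sin(0.5236)·0.5 = 2.7500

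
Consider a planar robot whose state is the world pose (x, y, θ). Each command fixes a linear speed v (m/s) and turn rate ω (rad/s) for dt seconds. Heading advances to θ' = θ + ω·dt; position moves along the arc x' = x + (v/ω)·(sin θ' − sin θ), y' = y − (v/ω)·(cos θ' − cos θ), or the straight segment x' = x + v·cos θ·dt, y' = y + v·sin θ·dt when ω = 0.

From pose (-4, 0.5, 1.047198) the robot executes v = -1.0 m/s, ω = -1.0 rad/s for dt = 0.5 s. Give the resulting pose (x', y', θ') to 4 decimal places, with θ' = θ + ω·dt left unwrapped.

(-4.3457, 0.1460, 0.5472)

θ' = 1.0472 + -1.0·0.5 = 0.5472
R = v/ω = -1.0/-1.0 = 1.0000
x' = -4 + 1.0000·(sin 0.5472 − sin 1.0472) = -4.3457
y' = 0.5 − 1.0000·(cos 0.5472 − cos 1.0472) = 0.1460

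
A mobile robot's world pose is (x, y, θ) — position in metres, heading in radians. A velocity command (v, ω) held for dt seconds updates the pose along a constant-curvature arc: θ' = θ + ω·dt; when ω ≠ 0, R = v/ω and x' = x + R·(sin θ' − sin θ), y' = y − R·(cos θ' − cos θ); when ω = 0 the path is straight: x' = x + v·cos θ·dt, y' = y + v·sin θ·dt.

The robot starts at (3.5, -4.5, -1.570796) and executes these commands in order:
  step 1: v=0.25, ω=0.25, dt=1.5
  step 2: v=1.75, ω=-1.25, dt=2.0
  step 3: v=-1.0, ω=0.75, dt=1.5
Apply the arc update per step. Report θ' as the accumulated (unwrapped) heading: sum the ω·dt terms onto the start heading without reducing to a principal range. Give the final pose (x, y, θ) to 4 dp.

step 1: θ'=-1.1958 (R=1.0000) → pose (3.5695, -4.8663, -1.1958)
step 2: θ'=-3.6958 (R=-1.4000) → pose (1.5300, -6.5695, -3.6958)
step 3: θ'=-2.5708 (R=-1.3333) → pose (2.9521, -6.5577, -2.5708)

(2.9521, -6.5577, -2.5708)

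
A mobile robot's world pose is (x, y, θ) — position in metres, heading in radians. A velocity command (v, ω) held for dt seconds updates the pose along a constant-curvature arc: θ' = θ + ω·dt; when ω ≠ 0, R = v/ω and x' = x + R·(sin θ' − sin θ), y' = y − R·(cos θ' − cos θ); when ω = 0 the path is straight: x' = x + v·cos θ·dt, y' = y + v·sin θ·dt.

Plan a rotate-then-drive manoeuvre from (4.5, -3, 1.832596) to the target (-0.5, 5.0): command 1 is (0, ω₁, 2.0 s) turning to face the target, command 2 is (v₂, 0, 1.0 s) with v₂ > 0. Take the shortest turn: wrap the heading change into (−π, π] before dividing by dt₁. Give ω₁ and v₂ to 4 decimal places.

heading to target = atan2(5−-3, -0.5−4.5) = 2.1294
Δθ = wrap(2.1294 − 1.8326) = 0.2968; ω₁ = Δθ/dt₁ = 0.1484
distance = √((-0.5−4.5)² + (5−-3)²) = 9.4340; v₂ = distance/dt₂ = 9.4340

ω₁ = 0.1484, v₂ = 9.4340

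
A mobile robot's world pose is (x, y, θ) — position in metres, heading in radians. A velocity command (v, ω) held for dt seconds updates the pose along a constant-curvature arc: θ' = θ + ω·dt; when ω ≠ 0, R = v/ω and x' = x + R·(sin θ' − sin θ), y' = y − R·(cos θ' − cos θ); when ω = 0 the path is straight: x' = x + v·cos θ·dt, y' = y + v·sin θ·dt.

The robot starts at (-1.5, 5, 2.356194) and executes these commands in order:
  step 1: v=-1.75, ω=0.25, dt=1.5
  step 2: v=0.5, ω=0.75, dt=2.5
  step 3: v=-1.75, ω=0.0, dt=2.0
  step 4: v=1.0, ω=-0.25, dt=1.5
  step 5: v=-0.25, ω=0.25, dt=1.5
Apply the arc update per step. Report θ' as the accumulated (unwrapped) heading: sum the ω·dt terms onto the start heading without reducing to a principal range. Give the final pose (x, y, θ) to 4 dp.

step 1: θ'=2.7312 (R=-7.0000) → pose (0.6569, 3.5310, 2.7312)
step 2: θ'=4.6062 (R=0.6667) → pose (-0.2720, 2.9904, 4.6062)
step 3: θ'=4.6062 (straight) → pose (0.0990, 6.4707, 4.6062)
step 4: θ'=4.2312 (R=-4.0000) → pose (-0.3327, 5.0433, 4.2312)
step 5: θ'=4.6062 (R=-1.0000) → pose (-0.2248, 5.4001, 4.6062)

(-0.2248, 5.4001, 4.6062)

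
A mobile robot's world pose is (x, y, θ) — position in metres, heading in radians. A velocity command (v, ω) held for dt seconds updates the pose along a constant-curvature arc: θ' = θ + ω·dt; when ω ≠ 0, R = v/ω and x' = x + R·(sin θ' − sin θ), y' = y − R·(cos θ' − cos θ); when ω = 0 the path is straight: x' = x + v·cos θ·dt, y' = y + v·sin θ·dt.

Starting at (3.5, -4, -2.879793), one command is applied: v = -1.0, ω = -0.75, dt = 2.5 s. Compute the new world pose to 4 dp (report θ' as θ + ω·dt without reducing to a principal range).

θ' = -2.8798 + -0.75·2.5 = -4.7548
R = v/ω = -1.0/-0.75 = 1.3333
x' = 3.5 + 1.3333·(sin -4.7548 − sin -2.8798) = 5.1772
y' = -4 − 1.3333·(cos -4.7548 − cos -2.8798) = -5.3444

(5.1772, -5.3444, -4.7548)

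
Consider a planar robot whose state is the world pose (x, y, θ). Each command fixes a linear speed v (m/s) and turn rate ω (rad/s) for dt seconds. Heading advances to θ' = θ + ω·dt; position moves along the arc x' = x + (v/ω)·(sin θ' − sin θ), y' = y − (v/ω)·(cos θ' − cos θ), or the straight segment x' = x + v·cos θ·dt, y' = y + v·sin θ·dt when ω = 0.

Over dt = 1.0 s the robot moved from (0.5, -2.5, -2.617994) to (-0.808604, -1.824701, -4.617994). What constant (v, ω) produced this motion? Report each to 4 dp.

v = 1.7500, ω = -2.0000

Δθ = -4.617994 − -2.617994 = -2.000000
ω = Δθ/dt = -2.000000/1.0 = -2.0000
R = Δx/(sin θ' − sin θ) = -0.8750
v = R·ω = -0.8750·-2.0000 = 1.7500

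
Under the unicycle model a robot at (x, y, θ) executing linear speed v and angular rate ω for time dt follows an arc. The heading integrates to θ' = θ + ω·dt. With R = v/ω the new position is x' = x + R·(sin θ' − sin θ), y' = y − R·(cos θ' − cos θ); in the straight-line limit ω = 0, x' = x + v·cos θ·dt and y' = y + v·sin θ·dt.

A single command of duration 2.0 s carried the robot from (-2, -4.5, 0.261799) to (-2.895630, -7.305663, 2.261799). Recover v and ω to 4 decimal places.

Δθ = 2.261799 − 0.261799 = 2.000000
ω = Δθ/dt = 2.000000/2.0 = 1.0000
R = −Δy/(cos θ' − cos θ) = -1.7500
v = R·ω = -1.7500·1.0000 = -1.7500

v = -1.7500, ω = 1.0000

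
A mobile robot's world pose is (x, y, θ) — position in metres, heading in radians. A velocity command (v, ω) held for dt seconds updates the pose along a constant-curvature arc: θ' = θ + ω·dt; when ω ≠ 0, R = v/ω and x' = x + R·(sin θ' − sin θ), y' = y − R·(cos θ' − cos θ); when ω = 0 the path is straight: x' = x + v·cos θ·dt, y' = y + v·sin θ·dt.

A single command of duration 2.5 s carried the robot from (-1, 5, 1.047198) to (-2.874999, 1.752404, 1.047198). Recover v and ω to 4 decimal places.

v = -1.5000, ω = 0.0000

Δθ = 1.047198 − 1.047198 = 0.000000
ω = Δθ/dt = 0.000000/2.5 = 0.0000
ω = 0 → v = (Δx·cos θ + Δy·sin θ)/dt = -1.5000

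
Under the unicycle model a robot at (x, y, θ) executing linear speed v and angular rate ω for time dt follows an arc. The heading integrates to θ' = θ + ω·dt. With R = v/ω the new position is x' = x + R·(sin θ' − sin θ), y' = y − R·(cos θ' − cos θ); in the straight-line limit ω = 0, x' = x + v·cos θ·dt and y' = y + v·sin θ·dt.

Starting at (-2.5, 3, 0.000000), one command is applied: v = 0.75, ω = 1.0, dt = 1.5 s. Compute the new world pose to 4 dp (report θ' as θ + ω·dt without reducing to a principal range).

(-1.7519, 3.6969, 1.5000)

θ' = 0.0000 + 1.0·1.5 = 1.5000
R = v/ω = 0.75/1.0 = 0.7500
x' = -2.5 + 0.7500·(sin 1.5000 − sin 0.0000) = -1.7519
y' = 3 − 0.7500·(cos 1.5000 − cos 0.0000) = 3.6969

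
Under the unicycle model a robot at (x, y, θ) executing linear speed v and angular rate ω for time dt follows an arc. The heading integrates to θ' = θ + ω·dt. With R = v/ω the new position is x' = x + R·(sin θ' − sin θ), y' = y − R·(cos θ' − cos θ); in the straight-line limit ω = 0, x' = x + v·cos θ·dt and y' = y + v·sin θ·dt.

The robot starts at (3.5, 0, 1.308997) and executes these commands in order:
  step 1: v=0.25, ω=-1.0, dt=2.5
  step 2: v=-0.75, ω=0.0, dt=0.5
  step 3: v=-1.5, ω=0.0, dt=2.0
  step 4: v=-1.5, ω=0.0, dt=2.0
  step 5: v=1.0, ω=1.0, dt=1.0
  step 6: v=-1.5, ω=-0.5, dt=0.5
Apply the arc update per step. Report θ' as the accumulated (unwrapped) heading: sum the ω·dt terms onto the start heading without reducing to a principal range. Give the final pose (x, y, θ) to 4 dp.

step 1: θ'=-1.1910 (R=-0.2500) → pose (3.9737, 0.0280, -1.1910)
step 2: θ'=-1.1910 (straight) → pose (3.8346, 0.3763, -1.1910)
step 3: θ'=-1.1910 (straight) → pose (2.7225, 3.1625, -1.1910)
step 4: θ'=-1.1910 (straight) → pose (1.6103, 5.9487, -1.1910)
step 5: θ'=-0.1910 (R=1.0000) → pose (2.3492, 5.3376, -0.1910)
step 6: θ'=-0.4410 (R=3.0000) → pose (1.6382, 5.5701, -0.4410)

(1.6382, 5.5701, -0.4410)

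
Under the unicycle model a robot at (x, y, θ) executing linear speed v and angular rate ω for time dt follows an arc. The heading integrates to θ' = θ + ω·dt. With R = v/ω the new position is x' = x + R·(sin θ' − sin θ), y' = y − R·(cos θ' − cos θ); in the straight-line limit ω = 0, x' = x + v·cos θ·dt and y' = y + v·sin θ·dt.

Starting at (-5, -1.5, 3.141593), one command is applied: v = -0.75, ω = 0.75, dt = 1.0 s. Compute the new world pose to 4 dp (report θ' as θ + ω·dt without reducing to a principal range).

(-4.3184, -1.2317, 3.8916)

θ' = 3.1416 + 0.75·1.0 = 3.8916
R = v/ω = -0.75/0.75 = -1.0000
x' = -5 + -1.0000·(sin 3.8916 − sin 3.1416) = -4.3184
y' = -1.5 − -1.0000·(cos 3.8916 − cos 3.1416) = -1.2317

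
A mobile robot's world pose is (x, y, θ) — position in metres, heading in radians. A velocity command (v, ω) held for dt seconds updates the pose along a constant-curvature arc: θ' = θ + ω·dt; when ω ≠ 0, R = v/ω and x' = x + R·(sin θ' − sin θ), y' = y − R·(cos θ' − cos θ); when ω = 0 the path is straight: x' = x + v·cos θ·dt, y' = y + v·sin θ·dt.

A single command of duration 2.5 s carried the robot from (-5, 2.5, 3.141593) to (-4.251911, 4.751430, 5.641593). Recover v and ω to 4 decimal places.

v = -1.2500, ω = 1.0000

Δθ = 5.641593 − 3.141593 = 2.500000
ω = Δθ/dt = 2.500000/2.5 = 1.0000
R = −Δy/(cos θ' − cos θ) = -1.2500
v = R·ω = -1.2500·1.0000 = -1.2500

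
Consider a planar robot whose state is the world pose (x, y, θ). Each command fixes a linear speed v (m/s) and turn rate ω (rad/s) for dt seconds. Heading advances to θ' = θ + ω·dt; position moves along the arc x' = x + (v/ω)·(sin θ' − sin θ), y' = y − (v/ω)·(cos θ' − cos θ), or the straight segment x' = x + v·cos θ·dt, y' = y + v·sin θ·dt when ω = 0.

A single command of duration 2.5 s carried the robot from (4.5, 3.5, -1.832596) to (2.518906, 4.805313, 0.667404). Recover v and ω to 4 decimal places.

v = -1.2500, ω = 1.0000

Δθ = 0.667404 − -1.832596 = 2.500000
ω = Δθ/dt = 2.500000/2.5 = 1.0000
R = Δx/(sin θ' − sin θ) = -1.2500
v = R·ω = -1.2500·1.0000 = -1.2500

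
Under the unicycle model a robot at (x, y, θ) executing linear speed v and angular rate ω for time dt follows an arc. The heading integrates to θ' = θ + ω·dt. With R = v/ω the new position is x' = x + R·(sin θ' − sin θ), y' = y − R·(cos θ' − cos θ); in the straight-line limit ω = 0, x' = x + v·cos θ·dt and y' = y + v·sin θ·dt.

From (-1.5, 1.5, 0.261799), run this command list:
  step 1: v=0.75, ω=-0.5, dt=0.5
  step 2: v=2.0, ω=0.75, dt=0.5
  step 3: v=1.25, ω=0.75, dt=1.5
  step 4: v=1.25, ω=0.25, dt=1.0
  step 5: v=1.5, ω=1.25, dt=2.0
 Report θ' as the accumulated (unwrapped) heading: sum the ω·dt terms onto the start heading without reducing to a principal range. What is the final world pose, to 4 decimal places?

step 1: θ'=0.0118 (R=-1.5000) → pose (-1.1295, 1.5510, 0.0118)
step 2: θ'=0.3868 (R=2.6667) → pose (-0.1550, 1.7478, 0.3868)
step 3: θ'=1.5118 (R=1.6667) → pose (0.8801, 3.1931, 1.5118)
step 4: θ'=1.7618 (R=5.0000) → pose (0.7978, 4.4371, 1.7618)
step 5: θ'=4.2618 (R=1.2000) → pose (-1.4606, 4.7319, 4.2618)

(-1.4606, 4.7319, 4.2618)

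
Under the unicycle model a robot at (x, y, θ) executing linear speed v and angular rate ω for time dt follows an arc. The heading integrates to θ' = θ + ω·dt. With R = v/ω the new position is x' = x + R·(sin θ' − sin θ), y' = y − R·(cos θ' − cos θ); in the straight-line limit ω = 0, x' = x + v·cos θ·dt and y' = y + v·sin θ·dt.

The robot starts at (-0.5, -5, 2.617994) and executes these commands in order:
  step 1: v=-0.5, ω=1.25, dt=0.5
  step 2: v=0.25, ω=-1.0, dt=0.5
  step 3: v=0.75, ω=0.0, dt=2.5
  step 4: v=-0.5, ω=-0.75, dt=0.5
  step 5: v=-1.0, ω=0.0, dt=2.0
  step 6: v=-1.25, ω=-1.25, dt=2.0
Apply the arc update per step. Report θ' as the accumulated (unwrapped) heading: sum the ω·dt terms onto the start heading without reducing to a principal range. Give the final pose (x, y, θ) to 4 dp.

step 1: θ'=3.2430 (R=-0.4000) → pose (-0.2595, -5.0515, 3.2430)
step 2: θ'=2.7430 (R=-0.2500) → pose (-0.3818, -5.0332, 2.7430)
step 3: θ'=2.7430 (straight) → pose (-2.1099, -4.3055, 2.7430)
step 4: θ'=2.3680 (R=0.6667) → pose (-1.9028, -4.4430, 2.3680)
step 5: θ'=2.3680 (straight) → pose (-0.4720, -5.8404, 2.3680)
step 6: θ'=-0.1320 (R=1.0000) → pose (-1.3023, -7.5471, -0.1320)

(-1.3023, -7.5471, -0.1320)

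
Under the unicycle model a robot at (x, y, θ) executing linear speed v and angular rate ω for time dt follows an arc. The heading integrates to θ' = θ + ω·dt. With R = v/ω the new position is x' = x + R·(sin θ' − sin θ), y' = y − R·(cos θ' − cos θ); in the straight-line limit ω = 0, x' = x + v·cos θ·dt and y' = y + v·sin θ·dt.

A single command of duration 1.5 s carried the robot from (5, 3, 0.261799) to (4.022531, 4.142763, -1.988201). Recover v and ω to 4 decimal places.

v = -1.2500, ω = -1.5000

Δθ = -1.988201 − 0.261799 = -2.250000
ω = Δθ/dt = -2.250000/1.5 = -1.5000
R = −Δy/(cos θ' − cos θ) = 0.8333
v = R·ω = 0.8333·-1.5000 = -1.2500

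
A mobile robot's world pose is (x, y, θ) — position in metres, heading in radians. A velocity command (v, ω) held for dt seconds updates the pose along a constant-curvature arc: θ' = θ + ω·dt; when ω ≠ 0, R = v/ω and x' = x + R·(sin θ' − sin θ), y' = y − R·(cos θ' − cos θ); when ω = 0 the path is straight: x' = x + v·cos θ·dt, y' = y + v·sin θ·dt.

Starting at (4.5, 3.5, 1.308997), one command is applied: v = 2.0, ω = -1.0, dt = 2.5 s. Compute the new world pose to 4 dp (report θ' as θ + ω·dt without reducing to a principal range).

θ' = 1.3090 + -1.0·2.5 = -1.1910
R = v/ω = 2.0/-1.0 = -2.0000
x' = 4.5 + -2.0000·(sin -1.1910 − sin 1.3090) = 8.2893
y' = 3.5 − -2.0000·(cos -1.1910 − cos 1.3090) = 3.7238

(8.2893, 3.7238, -1.1910)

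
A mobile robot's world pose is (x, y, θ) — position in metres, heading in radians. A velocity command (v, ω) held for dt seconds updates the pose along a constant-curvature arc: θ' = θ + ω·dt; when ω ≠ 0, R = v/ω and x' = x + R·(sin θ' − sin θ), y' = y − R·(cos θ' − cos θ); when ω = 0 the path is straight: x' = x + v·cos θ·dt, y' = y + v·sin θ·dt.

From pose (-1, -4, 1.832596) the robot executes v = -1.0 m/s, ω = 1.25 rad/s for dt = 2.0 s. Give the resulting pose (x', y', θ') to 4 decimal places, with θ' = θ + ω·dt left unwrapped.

(0.5157, -4.0895, 4.3326)

θ' = 1.8326 + 1.25·2.0 = 4.3326
R = v/ω = -1.0/1.25 = -0.8000
x' = -1 + -0.8000·(sin 4.3326 − sin 1.8326) = 0.5157
y' = -4 − -0.8000·(cos 4.3326 − cos 1.8326) = -4.0895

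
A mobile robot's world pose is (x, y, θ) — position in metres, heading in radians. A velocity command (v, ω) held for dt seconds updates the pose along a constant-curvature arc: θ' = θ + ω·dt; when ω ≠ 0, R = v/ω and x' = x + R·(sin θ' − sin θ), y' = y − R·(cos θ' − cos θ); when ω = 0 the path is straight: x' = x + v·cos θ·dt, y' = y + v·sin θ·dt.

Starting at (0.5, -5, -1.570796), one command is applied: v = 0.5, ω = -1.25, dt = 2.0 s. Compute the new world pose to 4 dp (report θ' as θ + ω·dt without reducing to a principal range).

θ' = -1.5708 + -1.25·2.0 = -4.0708
R = v/ω = 0.5/-1.25 = -0.4000
x' = 0.5 + -0.4000·(sin -4.0708 − sin -1.5708) = -0.2205
y' = -5 − -0.4000·(cos -4.0708 − cos -1.5708) = -5.2394

(-0.2205, -5.2394, -4.0708)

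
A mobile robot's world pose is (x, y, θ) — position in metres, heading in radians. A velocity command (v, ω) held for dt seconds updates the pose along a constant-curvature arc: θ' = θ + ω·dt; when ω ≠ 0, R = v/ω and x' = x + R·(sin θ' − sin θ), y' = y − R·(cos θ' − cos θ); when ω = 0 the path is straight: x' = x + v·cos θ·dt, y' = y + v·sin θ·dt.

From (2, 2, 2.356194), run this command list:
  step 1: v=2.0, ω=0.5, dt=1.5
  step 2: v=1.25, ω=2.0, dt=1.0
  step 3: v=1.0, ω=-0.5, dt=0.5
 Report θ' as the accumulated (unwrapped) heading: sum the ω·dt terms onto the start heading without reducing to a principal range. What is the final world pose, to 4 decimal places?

(-1.1537, 1.8239, 4.8562)

step 1: θ'=3.1062 (R=4.0000) → pose (-0.6869, 3.1691, 3.1062)
step 2: θ'=5.1062 (R=0.6250) → pose (-1.2861, 2.3046, 5.1062)
step 3: θ'=4.8562 (R=-2.0000) → pose (-1.1537, 1.8239, 4.8562)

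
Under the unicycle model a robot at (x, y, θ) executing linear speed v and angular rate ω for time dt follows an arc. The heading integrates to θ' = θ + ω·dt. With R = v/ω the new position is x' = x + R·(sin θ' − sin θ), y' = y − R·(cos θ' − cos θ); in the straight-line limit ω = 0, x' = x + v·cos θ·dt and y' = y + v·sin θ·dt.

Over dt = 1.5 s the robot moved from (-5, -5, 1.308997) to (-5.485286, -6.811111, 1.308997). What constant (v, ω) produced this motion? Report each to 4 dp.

v = -1.2500, ω = 0.0000

Δθ = 1.308997 − 1.308997 = 0.000000
ω = Δθ/dt = 0.000000/1.5 = 0.0000
ω = 0 → v = (Δx·cos θ + Δy·sin θ)/dt = -1.2500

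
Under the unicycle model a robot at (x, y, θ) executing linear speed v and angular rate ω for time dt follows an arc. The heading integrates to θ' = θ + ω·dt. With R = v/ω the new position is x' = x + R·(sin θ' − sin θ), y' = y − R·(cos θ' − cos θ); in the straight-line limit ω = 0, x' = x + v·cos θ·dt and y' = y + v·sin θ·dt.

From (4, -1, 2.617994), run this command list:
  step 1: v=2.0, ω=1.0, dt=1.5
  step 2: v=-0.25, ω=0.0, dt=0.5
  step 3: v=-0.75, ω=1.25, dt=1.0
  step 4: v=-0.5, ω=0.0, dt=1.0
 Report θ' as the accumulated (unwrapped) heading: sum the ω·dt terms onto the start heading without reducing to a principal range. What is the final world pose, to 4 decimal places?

step 1: θ'=4.1180 (R=2.0000) → pose (1.3430, -1.6120, 4.1180)
step 2: θ'=4.1180 (straight) → pose (1.4130, -1.5085, 4.1180)
step 3: θ'=5.3680 (R=-0.6000) → pose (1.3915, -0.8067, 5.3680)
step 4: θ'=5.3680 (straight) → pose (1.0867, -0.4103, 5.3680)

(1.0867, -0.4103, 5.3680)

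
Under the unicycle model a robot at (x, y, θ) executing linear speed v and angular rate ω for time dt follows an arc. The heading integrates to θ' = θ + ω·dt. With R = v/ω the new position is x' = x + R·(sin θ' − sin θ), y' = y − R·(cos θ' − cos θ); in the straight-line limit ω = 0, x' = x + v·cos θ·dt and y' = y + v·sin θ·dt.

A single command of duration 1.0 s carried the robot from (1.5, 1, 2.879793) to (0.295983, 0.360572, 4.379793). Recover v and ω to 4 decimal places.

v = 1.5000, ω = 1.5000

Δθ = 4.379793 − 2.879793 = 1.500000
ω = Δθ/dt = 1.500000/1.0 = 1.5000
R = Δx/(sin θ' − sin θ) = 1.0000
v = R·ω = 1.0000·1.5000 = 1.5000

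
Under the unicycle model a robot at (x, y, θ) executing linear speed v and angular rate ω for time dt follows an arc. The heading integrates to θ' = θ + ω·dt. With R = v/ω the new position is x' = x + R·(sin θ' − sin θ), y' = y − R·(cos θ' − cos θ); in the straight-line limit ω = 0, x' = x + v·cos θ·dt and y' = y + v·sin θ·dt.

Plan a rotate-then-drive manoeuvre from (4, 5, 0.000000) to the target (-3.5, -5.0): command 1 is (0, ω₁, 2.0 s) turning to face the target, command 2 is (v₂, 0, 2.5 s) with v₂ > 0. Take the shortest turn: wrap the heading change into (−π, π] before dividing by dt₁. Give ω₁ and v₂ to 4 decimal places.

ω₁ = -1.1071, v₂ = 5.0000

heading to target = atan2(-5−5, -3.5−4) = -2.2143
Δθ = wrap(-2.2143 − 0.0000) = -2.2143; ω₁ = Δθ/dt₁ = -1.1071
distance = √((-3.5−4)² + (-5−5)²) = 12.5000; v₂ = distance/dt₂ = 5.0000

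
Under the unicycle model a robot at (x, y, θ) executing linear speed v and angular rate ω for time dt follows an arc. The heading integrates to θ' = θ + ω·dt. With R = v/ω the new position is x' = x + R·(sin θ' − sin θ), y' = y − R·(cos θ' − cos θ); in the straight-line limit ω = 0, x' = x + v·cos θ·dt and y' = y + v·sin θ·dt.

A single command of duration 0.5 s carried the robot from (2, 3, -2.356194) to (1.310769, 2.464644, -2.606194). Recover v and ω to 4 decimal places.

Δθ = -2.606194 − -2.356194 = -0.250000
ω = Δθ/dt = -0.250000/0.5 = -0.5000
R = Δx/(sin θ' − sin θ) = -3.5000
v = R·ω = -3.5000·-0.5000 = 1.7500

v = 1.7500, ω = -0.5000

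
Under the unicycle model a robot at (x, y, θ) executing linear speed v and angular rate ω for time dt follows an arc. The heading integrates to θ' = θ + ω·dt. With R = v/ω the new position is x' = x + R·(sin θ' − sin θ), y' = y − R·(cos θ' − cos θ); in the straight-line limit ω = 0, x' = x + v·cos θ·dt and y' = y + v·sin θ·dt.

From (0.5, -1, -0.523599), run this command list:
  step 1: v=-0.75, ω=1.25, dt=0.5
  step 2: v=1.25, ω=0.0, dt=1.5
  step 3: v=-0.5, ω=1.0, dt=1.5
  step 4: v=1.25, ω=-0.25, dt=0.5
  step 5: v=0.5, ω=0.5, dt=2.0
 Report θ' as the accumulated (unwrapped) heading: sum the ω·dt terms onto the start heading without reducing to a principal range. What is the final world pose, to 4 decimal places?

(1.1971, 0.2597, 2.4764)

step 1: θ'=0.1014 (R=-0.6000) → pose (0.1393, -0.9227, 0.1014)
step 2: θ'=0.1014 (straight) → pose (2.0046, -0.7329, 0.1014)
step 3: θ'=1.6014 (R=-0.5000) → pose (1.5555, -1.2456, 1.6014)
step 4: θ'=1.4764 (R=-5.0000) → pose (1.5754, -0.6214, 1.4764)
step 5: θ'=2.4764 (R=1.0000) → pose (1.1971, 0.2597, 2.4764)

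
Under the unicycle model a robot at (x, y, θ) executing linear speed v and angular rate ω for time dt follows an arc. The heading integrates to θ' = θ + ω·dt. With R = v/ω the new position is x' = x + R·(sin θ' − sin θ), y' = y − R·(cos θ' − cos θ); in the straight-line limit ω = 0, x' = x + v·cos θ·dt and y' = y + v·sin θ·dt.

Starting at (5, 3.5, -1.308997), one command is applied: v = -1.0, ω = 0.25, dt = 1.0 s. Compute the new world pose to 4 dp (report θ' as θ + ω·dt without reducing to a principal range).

θ' = -1.3090 + 0.25·1.0 = -1.0590
R = v/ω = -1.0/0.25 = -4.0000
x' = 5 + -4.0000·(sin -1.0590 − sin -1.3090) = 4.6238
y' = 3.5 − -4.0000·(cos -1.0590 − cos -1.3090) = 4.4237

(4.6238, 4.4237, -1.0590)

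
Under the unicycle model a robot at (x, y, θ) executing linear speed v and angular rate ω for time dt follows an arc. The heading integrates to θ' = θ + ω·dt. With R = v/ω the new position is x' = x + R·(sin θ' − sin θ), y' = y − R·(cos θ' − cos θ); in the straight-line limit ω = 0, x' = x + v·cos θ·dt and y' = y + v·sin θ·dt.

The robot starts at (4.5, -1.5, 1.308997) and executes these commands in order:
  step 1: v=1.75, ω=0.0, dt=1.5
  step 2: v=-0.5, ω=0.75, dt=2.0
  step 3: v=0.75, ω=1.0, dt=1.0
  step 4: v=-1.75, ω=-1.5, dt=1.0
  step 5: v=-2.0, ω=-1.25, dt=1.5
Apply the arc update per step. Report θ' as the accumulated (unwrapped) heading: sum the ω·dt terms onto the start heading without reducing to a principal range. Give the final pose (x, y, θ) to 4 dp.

(5.9710, -2.5466, 0.4340)

step 1: θ'=1.3090 (straight) → pose (5.1794, 1.0356, 1.3090)
step 2: θ'=2.8090 (R=-0.6667) → pose (5.6057, 0.2329, 2.8090)
step 3: θ'=3.8090 (R=0.7500) → pose (4.8966, 0.1131, 3.8090)
step 4: θ'=2.3090 (R=1.1667) → pose (6.4817, -0.0182, 2.3090)
step 5: θ'=0.4340 (R=1.6000) → pose (5.9710, -2.5466, 0.4340)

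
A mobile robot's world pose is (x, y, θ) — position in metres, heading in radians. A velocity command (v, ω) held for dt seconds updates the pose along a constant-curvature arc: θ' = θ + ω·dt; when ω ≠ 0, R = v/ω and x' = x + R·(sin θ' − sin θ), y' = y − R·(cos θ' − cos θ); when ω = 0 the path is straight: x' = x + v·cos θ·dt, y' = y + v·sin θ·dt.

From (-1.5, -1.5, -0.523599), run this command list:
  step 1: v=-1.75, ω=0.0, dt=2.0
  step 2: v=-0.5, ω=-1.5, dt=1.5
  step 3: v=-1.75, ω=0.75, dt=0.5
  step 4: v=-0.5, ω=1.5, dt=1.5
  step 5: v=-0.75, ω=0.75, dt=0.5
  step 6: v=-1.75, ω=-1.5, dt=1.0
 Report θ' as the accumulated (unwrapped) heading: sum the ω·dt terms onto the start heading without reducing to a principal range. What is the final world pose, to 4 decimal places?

(-5.6713, 2.6643, -1.2736)

step 1: θ'=-0.5236 (straight) → pose (-4.5311, 0.2500, -0.5236)
step 2: θ'=-2.7736 (R=0.3333) → pose (-4.4843, 0.8497, -2.7736)
step 3: θ'=-2.3986 (R=-2.3333) → pose (-3.7452, 1.3084, -2.3986)
step 4: θ'=-0.1486 (R=-0.3333) → pose (-3.9214, 1.8836, -0.1486)
step 5: θ'=0.2264 (R=-1.0000) → pose (-4.2939, 1.8691, 0.2264)
step 6: θ'=-1.2736 (R=1.1667) → pose (-5.6713, 2.6643, -1.2736)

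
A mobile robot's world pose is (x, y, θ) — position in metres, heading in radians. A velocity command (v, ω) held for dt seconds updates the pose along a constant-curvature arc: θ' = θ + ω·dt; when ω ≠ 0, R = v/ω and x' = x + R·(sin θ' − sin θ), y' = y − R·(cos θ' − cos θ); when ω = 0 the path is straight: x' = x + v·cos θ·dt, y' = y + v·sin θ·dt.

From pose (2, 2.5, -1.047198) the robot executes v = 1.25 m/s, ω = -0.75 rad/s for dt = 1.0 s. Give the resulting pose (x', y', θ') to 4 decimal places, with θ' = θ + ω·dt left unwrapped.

θ' = -1.0472 + -0.75·1.0 = -1.7972
R = v/ω = 1.25/-0.75 = -1.6667
x' = 2 + -1.6667·(sin -1.7972 − sin -1.0472) = 2.1808
y' = 2.5 − -1.6667·(cos -1.7972 − cos -1.0472) = 1.2925

(2.1808, 1.2925, -1.7972)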